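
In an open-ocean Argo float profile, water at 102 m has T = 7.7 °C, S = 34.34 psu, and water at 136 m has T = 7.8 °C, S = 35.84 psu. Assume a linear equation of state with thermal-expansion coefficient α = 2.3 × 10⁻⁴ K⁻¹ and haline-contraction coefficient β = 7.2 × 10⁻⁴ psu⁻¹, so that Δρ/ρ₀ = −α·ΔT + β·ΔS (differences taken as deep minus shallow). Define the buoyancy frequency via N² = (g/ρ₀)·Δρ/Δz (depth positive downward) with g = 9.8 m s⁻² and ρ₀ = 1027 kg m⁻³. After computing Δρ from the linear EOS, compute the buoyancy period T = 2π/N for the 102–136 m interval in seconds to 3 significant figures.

360 s

ΔT = +0.1 K, ΔS = +1.50 psu (deep − shallow).
Δρ/ρ₀ = −αΔT + βΔS = -2.30 × 10⁻⁵ + 1.08 × 10⁻³ = 1.057 × 10⁻³, so Δρ ≈ 1.086 kg m⁻³.
N² = (g/ρ₀)·Δρ/Δz = g·(Δρ/ρ₀)/Δz = 9.8 × 1.057 × 10⁻³ / 34 = 3.0466 × 10⁻⁴ s⁻².
N = √(3.0466 × 10⁻⁴) = 0.017455 rad s⁻¹ → T = 2π/N = 359.96 s ≈ 360 s.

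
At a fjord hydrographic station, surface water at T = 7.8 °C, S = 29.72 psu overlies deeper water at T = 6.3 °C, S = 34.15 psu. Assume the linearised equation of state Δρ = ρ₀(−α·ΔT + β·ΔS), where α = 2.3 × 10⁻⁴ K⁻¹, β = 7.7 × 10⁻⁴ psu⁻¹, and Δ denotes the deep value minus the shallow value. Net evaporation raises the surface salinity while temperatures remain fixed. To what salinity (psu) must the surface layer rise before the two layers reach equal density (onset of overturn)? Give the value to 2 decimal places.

34.60 psu

Neutral buoyancy requires −α(T_deep − T_surf) + β(S_deep − S_surf′) = 0.
S_surf′ = S_deep − (α/β)·ΔT = 34.15 − (2.3 × 10⁻⁴/7.7 × 10⁻⁴)·(-1.5) = 34.5981 psu.
Increase required: 34.5981 − 29.72 = 4.8781 psu.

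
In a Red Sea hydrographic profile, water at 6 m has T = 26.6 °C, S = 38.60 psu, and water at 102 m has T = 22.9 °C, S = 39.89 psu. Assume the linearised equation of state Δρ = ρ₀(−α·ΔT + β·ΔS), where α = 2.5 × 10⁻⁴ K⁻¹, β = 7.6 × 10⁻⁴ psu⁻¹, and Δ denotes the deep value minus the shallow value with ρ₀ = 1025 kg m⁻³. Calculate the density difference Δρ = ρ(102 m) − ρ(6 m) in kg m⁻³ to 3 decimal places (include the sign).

ΔT = -3.7 K, ΔS = +1.29 psu (deep − shallow).
Δρ/ρ₀ = −(2.5 × 10⁻⁴)(-3.7) + (7.6 × 10⁻⁴)(+1.29) = 1.9054 × 10⁻³.
Δρ = 1025 × (1.9054 × 10⁻³) = +1.953 kg m⁻³.
Positive Δρ: denser below, stable.

+1.953 kg m⁻³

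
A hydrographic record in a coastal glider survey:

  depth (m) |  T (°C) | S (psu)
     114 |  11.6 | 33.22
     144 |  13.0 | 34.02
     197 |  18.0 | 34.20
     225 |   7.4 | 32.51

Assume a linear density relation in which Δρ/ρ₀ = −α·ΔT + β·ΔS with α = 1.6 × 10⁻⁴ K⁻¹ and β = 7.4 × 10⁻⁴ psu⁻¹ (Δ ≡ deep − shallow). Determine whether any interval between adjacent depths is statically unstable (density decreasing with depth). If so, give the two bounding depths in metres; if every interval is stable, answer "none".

144–197 m

Evaluate Δρ/ρ₀ = −αΔT + βΔS across each adjacent pair:
  114–144 m: −αΔT+βΔS = −(1.6 × 10⁻⁴)(+1.4)+(7.4 × 10⁻⁴)(+0.80) = 3.7 × 10⁻⁴ → stable
  144–197 m: −αΔT+βΔS = −(1.6 × 10⁻⁴)(+5.0)+(7.4 × 10⁻⁴)(+0.18) = -6.7 × 10⁻⁴ → UNSTABLE
  197–225 m: −αΔT+βΔS = −(1.6 × 10⁻⁴)(-10.6)+(7.4 × 10⁻⁴)(-1.69) = 4.5 × 10⁻⁴ → stable
The 144–197 m interval has Δρ < 0: lighter water underlies denser water.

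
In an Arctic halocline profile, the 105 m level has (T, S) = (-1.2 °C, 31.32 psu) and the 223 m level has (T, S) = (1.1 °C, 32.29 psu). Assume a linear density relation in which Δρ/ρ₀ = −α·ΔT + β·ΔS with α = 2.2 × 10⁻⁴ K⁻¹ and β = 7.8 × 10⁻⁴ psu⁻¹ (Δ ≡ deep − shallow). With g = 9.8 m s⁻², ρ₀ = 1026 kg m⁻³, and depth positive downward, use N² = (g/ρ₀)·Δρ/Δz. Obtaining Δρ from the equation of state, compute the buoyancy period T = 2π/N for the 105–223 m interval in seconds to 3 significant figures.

ΔT = +2.3 K, ΔS = +0.97 psu (deep − shallow).
Δρ/ρ₀ = −αΔT + βΔS = -5.06 × 10⁻⁴ + 7.566 × 10⁻⁴ = 2.506 × 10⁻⁴, so Δρ ≈ 0.2571 kg m⁻³.
N² = (g/ρ₀)·Δρ/Δz = g·(Δρ/ρ₀)/Δz = 9.8 × 2.506 × 10⁻⁴ / 118 = 2.0813 × 10⁻⁵ s⁻².
N = √(2.0813 × 10⁻⁵) = 4.5621 × 10⁻³ rad s⁻¹ → T = 2π/N = 1.3773 × 10³ s ≈ 1.38 × 10³ s.

1.38 × 10³ s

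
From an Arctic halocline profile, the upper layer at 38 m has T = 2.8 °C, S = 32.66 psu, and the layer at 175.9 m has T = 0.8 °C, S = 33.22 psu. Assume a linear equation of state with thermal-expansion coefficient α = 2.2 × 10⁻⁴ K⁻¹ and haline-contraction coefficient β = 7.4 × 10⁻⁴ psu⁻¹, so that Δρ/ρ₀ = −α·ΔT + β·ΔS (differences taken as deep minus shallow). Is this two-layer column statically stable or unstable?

ΔT = 0.8 − 2.8 = -2.0 K and ΔS = 33.22 − 32.66 = +0.56 psu (deep − shallow).
−αΔT = 4.40 × 10⁻⁴; βΔS = 4.144 × 10⁻⁴; sum Δρ/ρ₀ = 8.544 × 10⁻⁴.
Δρ/ρ₀ > 0, so Δρ > 0: deeper water is denser → statically stable.

stable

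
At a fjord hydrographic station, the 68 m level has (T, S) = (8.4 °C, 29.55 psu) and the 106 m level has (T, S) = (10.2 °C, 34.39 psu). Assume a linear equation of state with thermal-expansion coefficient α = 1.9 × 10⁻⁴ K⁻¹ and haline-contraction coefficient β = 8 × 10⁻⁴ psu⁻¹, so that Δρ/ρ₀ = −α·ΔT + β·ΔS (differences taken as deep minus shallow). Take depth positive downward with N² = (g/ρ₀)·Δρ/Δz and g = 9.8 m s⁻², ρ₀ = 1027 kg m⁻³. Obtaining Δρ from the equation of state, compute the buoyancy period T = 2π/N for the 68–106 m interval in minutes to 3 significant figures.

ΔT = +1.8 K, ΔS = +4.84 psu (deep − shallow).
Δρ/ρ₀ = −αΔT + βΔS = -3.42 × 10⁻⁴ + 3.872 × 10⁻³ = 3.53 × 10⁻³, so Δρ ≈ 3.625 kg m⁻³.
N² = (g/ρ₀)·Δρ/Δz = g·(Δρ/ρ₀)/Δz = 9.8 × 3.53 × 10⁻³ / 38 = 9.1037 × 10⁻⁴ s⁻².
N = √(9.1037 × 10⁻⁴) = 0.030172 rad s⁻¹ → T = 2π/N = 208.25 s = 3.4708 min ≈ 3.47 min.

3.47 min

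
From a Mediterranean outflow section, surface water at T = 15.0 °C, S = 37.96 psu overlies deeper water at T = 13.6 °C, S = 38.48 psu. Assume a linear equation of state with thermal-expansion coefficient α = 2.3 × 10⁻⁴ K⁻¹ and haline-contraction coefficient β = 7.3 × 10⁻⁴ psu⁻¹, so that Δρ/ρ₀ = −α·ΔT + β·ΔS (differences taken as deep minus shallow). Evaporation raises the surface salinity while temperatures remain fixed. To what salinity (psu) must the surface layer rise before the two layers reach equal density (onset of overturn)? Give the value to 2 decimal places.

Neutral buoyancy requires −α(T_deep − T_surf) + β(S_deep − S_surf′) = 0.
S_surf′ = S_deep − (α/β)·ΔT = 38.48 − (2.3 × 10⁻⁴/7.3 × 10⁻⁴)·(-1.4) = 38.9211 psu.
Increase required: 38.9211 − 37.96 = 0.9611 psu.

38.92 psu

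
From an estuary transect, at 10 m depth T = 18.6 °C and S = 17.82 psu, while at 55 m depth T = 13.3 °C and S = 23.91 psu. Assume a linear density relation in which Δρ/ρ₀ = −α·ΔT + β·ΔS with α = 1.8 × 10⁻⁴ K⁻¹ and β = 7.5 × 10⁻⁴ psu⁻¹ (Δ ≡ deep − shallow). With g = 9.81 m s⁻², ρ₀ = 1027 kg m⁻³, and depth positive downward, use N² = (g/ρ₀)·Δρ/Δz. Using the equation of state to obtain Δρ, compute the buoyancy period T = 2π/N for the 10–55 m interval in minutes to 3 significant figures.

ΔT = -5.3 K, ΔS = +6.09 psu (deep − shallow).
Δρ/ρ₀ = −αΔT + βΔS = 9.54 × 10⁻⁴ + 4.5675 × 10⁻³ = 5.5215 × 10⁻³, so Δρ ≈ 5.671 kg m⁻³.
N² = (g/ρ₀)·Δρ/Δz = g·(Δρ/ρ₀)/Δz = 9.81 × 5.5215 × 10⁻³ / 45 = 1.2037 × 10⁻³ s⁻².
N = √(1.2037 × 10⁻³) = 0.034694 rad s⁻¹ → T = 2π/N = 181.10 s = 3.0183 min ≈ 3.02 min.

3.02 min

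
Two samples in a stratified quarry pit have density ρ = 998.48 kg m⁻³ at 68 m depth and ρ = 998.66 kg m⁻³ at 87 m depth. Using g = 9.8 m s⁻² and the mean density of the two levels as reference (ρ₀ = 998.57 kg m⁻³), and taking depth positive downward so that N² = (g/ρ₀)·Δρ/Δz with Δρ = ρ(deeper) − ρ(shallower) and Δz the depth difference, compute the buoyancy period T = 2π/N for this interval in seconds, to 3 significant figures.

Δρ = 998.66 − 998.48 = 0.18 kg m⁻³ over Δz = 87 − 68 = 19 m.
N² = (9.8/998.57) × (0.18/19) = 9.2975 × 10⁻⁵ s⁻².
N = √(9.2975 × 10⁻⁵) = 9.6424 × 10⁻³ rad s⁻¹, so T = 2π/N = 651.62 s ≈ 652 s.
N² > 0, so the interval is statically stable.

652 s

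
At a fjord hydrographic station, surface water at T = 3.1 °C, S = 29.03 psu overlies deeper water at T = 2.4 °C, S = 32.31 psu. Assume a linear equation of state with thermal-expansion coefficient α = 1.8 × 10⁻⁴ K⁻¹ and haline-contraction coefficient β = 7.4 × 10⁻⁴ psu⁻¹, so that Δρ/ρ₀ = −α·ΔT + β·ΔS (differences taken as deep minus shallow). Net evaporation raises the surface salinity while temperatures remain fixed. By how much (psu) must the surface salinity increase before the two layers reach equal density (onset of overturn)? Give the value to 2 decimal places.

3.45 psu

Neutral buoyancy requires −α(T_deep − T_surf) + β(S_deep − S_surf′) = 0.
S_surf′ = S_deep − (α/β)·ΔT = 32.31 − (1.8 × 10⁻⁴/7.4 × 10⁻⁴)·(-0.7) = 32.4803 psu.
Increase required: 32.4803 − 29.03 = 3.4503 psu.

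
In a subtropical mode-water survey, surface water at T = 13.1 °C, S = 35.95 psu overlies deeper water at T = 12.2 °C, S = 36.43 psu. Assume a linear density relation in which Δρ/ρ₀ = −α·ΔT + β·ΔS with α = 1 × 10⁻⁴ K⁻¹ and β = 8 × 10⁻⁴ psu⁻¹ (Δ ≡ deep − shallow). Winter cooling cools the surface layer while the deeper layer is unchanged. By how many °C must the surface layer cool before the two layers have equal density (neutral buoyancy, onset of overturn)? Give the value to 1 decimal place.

4.7 °C

Neutral buoyancy requires Δρ = 0, i.e. −α(T_deep − T_surf′) + β(S_deep − S_surf) = 0.
T_surf′ = T_deep − (β/α)·ΔS = 12.2 − (8 × 10⁻⁴/1 × 10⁻⁴)·(+0.48) = 8.360 °C.
Cooling required: 13.1 − (8.360) = 4.740 °C.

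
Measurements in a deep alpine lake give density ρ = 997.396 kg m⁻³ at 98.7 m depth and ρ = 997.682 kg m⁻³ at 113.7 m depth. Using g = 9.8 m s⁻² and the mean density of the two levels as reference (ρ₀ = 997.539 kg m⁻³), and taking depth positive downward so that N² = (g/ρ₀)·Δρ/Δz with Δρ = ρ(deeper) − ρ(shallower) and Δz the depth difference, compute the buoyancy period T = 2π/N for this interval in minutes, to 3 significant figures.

Δρ = 997.682 − 997.396 = 0.286 kg m⁻³ over Δz = 113.7 − 98.7 = 15 m.
N² = (9.8/997.539) × (0.286/15) = 1.8731 × 10⁻⁴ s⁻².
N = √(1.8731 × 10⁻⁴) = 0.013686 rad s⁻¹, so T = 2π/N = 459.10 s = 7.6517 min ≈ 7.65 min.

7.65 min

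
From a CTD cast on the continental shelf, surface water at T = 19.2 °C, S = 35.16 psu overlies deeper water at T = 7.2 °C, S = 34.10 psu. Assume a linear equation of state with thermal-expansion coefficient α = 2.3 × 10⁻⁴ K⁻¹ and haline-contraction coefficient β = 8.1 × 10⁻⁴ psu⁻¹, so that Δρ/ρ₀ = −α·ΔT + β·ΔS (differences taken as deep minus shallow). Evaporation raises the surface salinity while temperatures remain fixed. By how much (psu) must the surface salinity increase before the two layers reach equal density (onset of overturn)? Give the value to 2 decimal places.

Neutral buoyancy requires −α(T_deep − T_surf) + β(S_deep − S_surf′) = 0.
S_surf′ = S_deep − (α/β)·ΔT = 34.10 − (2.3 × 10⁻⁴/8.1 × 10⁻⁴)·(-12.0) = 37.5074 psu.
Increase required: 37.5074 − 35.16 = 2.3474 psu.

2.35 psu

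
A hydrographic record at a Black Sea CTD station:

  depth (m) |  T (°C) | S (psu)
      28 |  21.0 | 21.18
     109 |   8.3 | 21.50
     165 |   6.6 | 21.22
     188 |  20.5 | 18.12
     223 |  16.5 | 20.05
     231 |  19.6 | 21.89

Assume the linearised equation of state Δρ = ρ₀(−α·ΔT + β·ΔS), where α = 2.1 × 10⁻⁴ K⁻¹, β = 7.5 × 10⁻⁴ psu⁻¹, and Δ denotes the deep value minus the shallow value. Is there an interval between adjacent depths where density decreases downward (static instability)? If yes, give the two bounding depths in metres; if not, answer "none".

165–188 m

Evaluate Δρ/ρ₀ = −αΔT + βΔS across each adjacent pair:
  28–109 m: −αΔT+βΔS = −(2.1 × 10⁻⁴)(-12.7)+(7.5 × 10⁻⁴)(+0.32) = 2.9 × 10⁻³ → stable
  109–165 m: −αΔT+βΔS = −(2.1 × 10⁻⁴)(-1.7)+(7.5 × 10⁻⁴)(-0.28) = 1.5 × 10⁻⁴ → stable
  165–188 m: −αΔT+βΔS = −(2.1 × 10⁻⁴)(+13.9)+(7.5 × 10⁻⁴)(-3.10) = -5.2 × 10⁻³ → UNSTABLE
  188–223 m: −αΔT+βΔS = −(2.1 × 10⁻⁴)(-4.0)+(7.5 × 10⁻⁴)(+1.93) = 2.3 × 10⁻³ → stable
  223–231 m: −αΔT+βΔS = −(2.1 × 10⁻⁴)(+3.1)+(7.5 × 10⁻⁴)(+1.84) = 7.3 × 10⁻⁴ → stable
The 165–188 m interval has Δρ < 0: lighter water underlies denser water.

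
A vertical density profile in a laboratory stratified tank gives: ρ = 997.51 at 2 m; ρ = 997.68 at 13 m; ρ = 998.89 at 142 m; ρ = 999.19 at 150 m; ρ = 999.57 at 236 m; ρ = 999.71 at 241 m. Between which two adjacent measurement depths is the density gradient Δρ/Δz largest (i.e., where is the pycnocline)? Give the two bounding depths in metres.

Compute the density gradient over each adjacent pair:
  2–13 m: Δρ/Δz = 0.17/11 = 0.015 kg m⁻⁴
  13–142 m: Δρ/Δz = 1.21/129 = 9.4 × 10⁻³ kg m⁻⁴
  142–150 m: Δρ/Δz = 0.30/8 = 0.037 kg m⁻⁴
  150–236 m: Δρ/Δz = 0.38/86 = 4.4 × 10⁻³ kg m⁻⁴
  236–241 m: Δρ/Δz = 0.14/5 = 0.028 kg m⁻⁴
The largest gradient is in the 142–150 m interval — the pycnocline.

142–150 m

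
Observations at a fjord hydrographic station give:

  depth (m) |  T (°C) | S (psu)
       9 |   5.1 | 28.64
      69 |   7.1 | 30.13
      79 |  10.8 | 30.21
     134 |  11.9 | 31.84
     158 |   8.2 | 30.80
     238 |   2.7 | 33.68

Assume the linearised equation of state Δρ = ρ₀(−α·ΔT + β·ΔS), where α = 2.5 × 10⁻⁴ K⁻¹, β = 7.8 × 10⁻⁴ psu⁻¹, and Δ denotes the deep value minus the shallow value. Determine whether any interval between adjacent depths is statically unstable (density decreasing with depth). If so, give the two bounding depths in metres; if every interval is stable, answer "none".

Evaluate Δρ/ρ₀ = −αΔT + βΔS across each adjacent pair:
  9–69 m: −αΔT+βΔS = −(2.5 × 10⁻⁴)(+2.0)+(7.8 × 10⁻⁴)(+1.49) = 6.6 × 10⁻⁴ → stable
  69–79 m: −αΔT+βΔS = −(2.5 × 10⁻⁴)(+3.7)+(7.8 × 10⁻⁴)(+0.08) = -8.6 × 10⁻⁴ → UNSTABLE
  79–134 m: −αΔT+βΔS = −(2.5 × 10⁻⁴)(+1.1)+(7.8 × 10⁻⁴)(+1.63) = 1.0 × 10⁻³ → stable
  134–158 m: −αΔT+βΔS = −(2.5 × 10⁻⁴)(-3.7)+(7.8 × 10⁻⁴)(-1.04) = 1.1 × 10⁻⁴ → stable
  158–238 m: −αΔT+βΔS = −(2.5 × 10⁻⁴)(-5.5)+(7.8 × 10⁻⁴)(+2.88) = 3.6 × 10⁻³ → stable
The 69–79 m interval has Δρ < 0: lighter water underlies denser water.

69–79 m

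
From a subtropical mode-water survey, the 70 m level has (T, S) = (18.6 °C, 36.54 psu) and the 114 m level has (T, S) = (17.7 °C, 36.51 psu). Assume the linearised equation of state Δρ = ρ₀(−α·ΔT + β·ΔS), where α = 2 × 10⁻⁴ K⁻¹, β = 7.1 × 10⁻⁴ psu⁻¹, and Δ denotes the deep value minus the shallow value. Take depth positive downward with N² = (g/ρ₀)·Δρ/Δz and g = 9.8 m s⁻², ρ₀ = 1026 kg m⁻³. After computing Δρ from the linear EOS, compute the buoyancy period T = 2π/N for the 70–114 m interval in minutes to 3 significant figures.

17.6 min

ΔT = -0.9 K, ΔS = -0.03 psu (deep − shallow).
Δρ/ρ₀ = −αΔT + βΔS = 1.80 × 10⁻⁴ − 2.13 × 10⁻⁵ = 1.587 × 10⁻⁴, so Δρ ≈ 0.1628 kg m⁻³.
N² = (g/ρ₀)·Δρ/Δz = g·(Δρ/ρ₀)/Δz = 9.8 × 1.587 × 10⁻⁴ / 44 = 3.5347 × 10⁻⁵ s⁻².
N = √(3.5347 × 10⁻⁵) = 5.9453 × 10⁻³ rad s⁻¹ → T = 2π/N = 1.0568 × 10³ s = 17.613 min ≈ 17.6 min.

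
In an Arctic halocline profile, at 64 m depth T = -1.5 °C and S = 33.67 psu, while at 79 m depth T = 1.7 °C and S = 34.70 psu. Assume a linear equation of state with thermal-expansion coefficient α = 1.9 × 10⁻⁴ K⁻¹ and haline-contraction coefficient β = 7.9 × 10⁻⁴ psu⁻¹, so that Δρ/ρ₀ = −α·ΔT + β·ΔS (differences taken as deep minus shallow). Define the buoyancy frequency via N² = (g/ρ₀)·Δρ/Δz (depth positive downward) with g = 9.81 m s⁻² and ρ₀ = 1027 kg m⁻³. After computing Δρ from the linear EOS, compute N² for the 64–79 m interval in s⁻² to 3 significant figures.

1.35 × 10⁻⁴ s⁻²

ΔT = +3.2 K, ΔS = +1.03 psu (deep − shallow).
Δρ/ρ₀ = −αΔT + βΔS = -6.08 × 10⁻⁴ + 8.137 × 10⁻⁴ = 2.057 × 10⁻⁴, so Δρ ≈ 0.2113 kg m⁻³.
N² = (g/ρ₀)·Δρ/Δz = g·(Δρ/ρ₀)/Δz = 9.81 × 2.057 × 10⁻⁴ / 15 = 1.3453 × 10⁻⁴ s⁻² ≈ 1.35 × 10⁻⁴ s⁻².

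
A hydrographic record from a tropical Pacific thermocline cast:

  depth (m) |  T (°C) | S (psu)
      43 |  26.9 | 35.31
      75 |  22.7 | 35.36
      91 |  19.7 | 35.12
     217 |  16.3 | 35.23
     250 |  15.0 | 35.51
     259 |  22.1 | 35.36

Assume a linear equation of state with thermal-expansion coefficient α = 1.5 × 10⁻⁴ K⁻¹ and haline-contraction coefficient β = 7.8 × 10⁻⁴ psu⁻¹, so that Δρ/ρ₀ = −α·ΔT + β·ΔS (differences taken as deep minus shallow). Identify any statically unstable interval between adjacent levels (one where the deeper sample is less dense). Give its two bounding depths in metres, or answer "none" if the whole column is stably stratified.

250–259 m

Evaluate Δρ/ρ₀ = −αΔT + βΔS across each adjacent pair:
  43–75 m: −αΔT+βΔS = −(1.5 × 10⁻⁴)(-4.2)+(7.8 × 10⁻⁴)(+0.05) = 6.7 × 10⁻⁴ → stable
  75–91 m: −αΔT+βΔS = −(1.5 × 10⁻⁴)(-3.0)+(7.8 × 10⁻⁴)(-0.24) = 2.6 × 10⁻⁴ → stable
  91–217 m: −αΔT+βΔS = −(1.5 × 10⁻⁴)(-3.4)+(7.8 × 10⁻⁴)(+0.11) = 6.0 × 10⁻⁴ → stable
  217–250 m: −αΔT+βΔS = −(1.5 × 10⁻⁴)(-1.3)+(7.8 × 10⁻⁴)(+0.28) = 4.1 × 10⁻⁴ → stable
  250–259 m: −αΔT+βΔS = −(1.5 × 10⁻⁴)(+7.1)+(7.8 × 10⁻⁴)(-0.15) = -1.2 × 10⁻³ → UNSTABLE
The 250–259 m interval has Δρ < 0: lighter water underlies denser water.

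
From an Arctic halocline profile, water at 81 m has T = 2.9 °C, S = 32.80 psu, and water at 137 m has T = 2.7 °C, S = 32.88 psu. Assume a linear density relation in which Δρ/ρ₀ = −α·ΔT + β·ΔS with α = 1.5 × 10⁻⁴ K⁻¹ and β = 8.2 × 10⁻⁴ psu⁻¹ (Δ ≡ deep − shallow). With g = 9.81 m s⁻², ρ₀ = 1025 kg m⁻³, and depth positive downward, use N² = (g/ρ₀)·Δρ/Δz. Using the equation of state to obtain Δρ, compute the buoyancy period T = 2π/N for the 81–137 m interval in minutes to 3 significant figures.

ΔT = -0.2 K, ΔS = +0.08 psu (deep − shallow).
Δρ/ρ₀ = −αΔT + βΔS = 3.00 × 10⁻⁵ + 6.56 × 10⁻⁵ = 9.56 × 10⁻⁵, so Δρ ≈ 0.09799 kg m⁻³.
N² = (g/ρ₀)·Δρ/Δz = g·(Δρ/ρ₀)/Δz = 9.81 × 9.56 × 10⁻⁵ / 56 = 1.6747 × 10⁻⁵ s⁻².
N = √(1.6747 × 10⁻⁵) = 4.0923 × 10⁻³ rad s⁻¹ → T = 2π/N = 1.5354 × 10³ s = 25.590 min ≈ 25.6 min.

25.6 min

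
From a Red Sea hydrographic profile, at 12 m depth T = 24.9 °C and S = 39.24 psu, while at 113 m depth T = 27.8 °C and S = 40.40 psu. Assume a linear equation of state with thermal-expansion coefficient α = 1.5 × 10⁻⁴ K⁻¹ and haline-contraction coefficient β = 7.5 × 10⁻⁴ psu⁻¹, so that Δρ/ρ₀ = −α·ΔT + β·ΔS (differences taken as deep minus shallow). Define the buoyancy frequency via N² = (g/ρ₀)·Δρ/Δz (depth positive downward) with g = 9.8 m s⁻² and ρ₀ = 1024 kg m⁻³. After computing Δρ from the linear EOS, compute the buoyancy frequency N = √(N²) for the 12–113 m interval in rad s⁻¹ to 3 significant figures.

ΔT = +2.9 K, ΔS = +1.16 psu (deep − shallow).
Δρ/ρ₀ = −αΔT + βΔS = -4.35 × 10⁻⁴ + 8.70 × 10⁻⁴ = 4.35 × 10⁻⁴, so Δρ ≈ 0.4454 kg m⁻³.
N² = (g/ρ₀)·Δρ/Δz = g·(Δρ/ρ₀)/Δz = 9.8 × 4.35 × 10⁻⁴ / 101 = 4.2208 × 10⁻⁵ s⁻².
N = √(4.2208 × 10⁻⁵) = 6.4968 × 10⁻³ rad s⁻¹ ≈ 6.50 × 10⁻³ rad s⁻¹.

6.50 × 10⁻³ rad s⁻¹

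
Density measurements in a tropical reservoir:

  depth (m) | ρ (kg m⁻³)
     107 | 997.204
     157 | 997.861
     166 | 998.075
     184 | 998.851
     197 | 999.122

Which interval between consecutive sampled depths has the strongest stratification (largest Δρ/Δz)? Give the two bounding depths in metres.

166–184 m

Compute the density gradient over each adjacent pair:
  107–157 m: Δρ/Δz = 0.657/50 = 0.013 kg m⁻⁴
  157–166 m: Δρ/Δz = 0.214/9 = 0.024 kg m⁻⁴
  166–184 m: Δρ/Δz = 0.776/18 = 0.043 kg m⁻⁴
  184–197 m: Δρ/Δz = 0.271/13 = 0.021 kg m⁻⁴
The largest gradient is in the 166–184 m interval — the pycnocline.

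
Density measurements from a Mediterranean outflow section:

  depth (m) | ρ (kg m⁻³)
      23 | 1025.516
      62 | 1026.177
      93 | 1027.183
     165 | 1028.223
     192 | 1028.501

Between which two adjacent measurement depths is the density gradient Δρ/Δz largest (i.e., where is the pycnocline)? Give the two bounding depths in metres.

62–93 m

Compute the density gradient over each adjacent pair:
  23–62 m: Δρ/Δz = 0.661/39 = 0.017 kg m⁻⁴
  62–93 m: Δρ/Δz = 1.006/31 = 0.032 kg m⁻⁴
  93–165 m: Δρ/Δz = 1.040/72 = 0.014 kg m⁻⁴
  165–192 m: Δρ/Δz = 0.278/27 = 0.010 kg m⁻⁴
The largest gradient is in the 62–93 m interval — the pycnocline.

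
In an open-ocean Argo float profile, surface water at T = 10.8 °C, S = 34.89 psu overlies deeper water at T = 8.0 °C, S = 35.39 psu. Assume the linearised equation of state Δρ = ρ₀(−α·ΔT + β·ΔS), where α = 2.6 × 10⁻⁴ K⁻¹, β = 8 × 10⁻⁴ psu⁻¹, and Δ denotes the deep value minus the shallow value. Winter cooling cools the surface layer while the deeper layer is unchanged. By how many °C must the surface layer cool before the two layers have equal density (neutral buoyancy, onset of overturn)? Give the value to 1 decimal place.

4.3 °C

Neutral buoyancy requires Δρ = 0, i.e. −α(T_deep − T_surf′) + β(S_deep − S_surf) = 0.
T_surf′ = T_deep − (β/α)·ΔS = 8.0 − (8 × 10⁻⁴/2.6 × 10⁻⁴)·(+0.50) = 6.462 °C.
Cooling required: 10.8 − (6.462) = 4.338 °C.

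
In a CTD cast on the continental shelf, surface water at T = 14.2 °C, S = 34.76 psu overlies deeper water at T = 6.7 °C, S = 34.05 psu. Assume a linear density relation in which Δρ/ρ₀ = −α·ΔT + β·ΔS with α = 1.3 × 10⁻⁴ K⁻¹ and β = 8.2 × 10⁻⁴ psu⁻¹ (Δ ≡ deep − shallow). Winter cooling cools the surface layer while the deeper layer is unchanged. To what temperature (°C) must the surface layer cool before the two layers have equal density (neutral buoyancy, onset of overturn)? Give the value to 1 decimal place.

Neutral buoyancy requires Δρ = 0, i.e. −α(T_deep − T_surf′) + β(S_deep − S_surf) = 0.
T_surf′ = T_deep − (β/α)·ΔS = 6.7 − (8.2 × 10⁻⁴/1.3 × 10⁻⁴)·(-0.71) = 11.178 °C.
Cooling required: 14.2 − (11.178) = 3.022 °C.

11.2 °C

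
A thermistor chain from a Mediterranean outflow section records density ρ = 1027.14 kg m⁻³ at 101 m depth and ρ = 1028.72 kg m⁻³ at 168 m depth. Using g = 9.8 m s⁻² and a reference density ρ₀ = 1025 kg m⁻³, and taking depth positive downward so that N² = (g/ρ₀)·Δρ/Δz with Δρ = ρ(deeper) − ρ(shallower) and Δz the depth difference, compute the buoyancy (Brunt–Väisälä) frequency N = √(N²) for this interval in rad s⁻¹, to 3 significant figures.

0.0150 rad s⁻¹

Δρ = 1028.72 − 1027.14 = 1.58 kg m⁻³ over Δz = 168 − 101 = 67 m.
N² = (9.8/1025) × (1.58/67) = 2.2547 × 10⁻⁴ s⁻².
N = √(2.2547 × 10⁻⁴) = 0.015016 rad s⁻¹ ≈ 0.0150 rad s⁻¹.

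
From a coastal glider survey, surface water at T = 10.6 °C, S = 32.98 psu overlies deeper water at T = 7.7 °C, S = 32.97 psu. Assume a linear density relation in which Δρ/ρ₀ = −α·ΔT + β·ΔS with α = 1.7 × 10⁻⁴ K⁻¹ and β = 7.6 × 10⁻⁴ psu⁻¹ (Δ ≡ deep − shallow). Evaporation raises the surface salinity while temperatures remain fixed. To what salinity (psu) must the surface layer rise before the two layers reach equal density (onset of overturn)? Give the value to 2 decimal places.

33.62 psu

Neutral buoyancy requires −α(T_deep − T_surf) + β(S_deep − S_surf′) = 0.
S_surf′ = S_deep − (α/β)·ΔT = 32.97 − (1.7 × 10⁻⁴/7.6 × 10⁻⁴)·(-2.9) = 33.6187 psu.
Increase required: 33.6187 − 32.98 = 0.6387 psu.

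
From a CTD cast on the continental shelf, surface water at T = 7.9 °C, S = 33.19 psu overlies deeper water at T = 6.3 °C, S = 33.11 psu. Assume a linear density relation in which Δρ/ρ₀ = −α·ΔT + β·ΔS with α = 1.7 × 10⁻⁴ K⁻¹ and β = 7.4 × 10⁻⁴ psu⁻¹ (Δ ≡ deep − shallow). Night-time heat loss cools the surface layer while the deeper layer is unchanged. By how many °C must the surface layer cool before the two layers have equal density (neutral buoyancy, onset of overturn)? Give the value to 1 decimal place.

1.3 °C

Neutral buoyancy requires Δρ = 0, i.e. −α(T_deep − T_surf′) + β(S_deep − S_surf) = 0.
T_surf′ = T_deep − (β/α)·ΔS = 6.3 − (7.4 × 10⁻⁴/1.7 × 10⁻⁴)·(-0.08) = 6.648 °C.
Cooling required: 7.9 − (6.648) = 1.252 °C.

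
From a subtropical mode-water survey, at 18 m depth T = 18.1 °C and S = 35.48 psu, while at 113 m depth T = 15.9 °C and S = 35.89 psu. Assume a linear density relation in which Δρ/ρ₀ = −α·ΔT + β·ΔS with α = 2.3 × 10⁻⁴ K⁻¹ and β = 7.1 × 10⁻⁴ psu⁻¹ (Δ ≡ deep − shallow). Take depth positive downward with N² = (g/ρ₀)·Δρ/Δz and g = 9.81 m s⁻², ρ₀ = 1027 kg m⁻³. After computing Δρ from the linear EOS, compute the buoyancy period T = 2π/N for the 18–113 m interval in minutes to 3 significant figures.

11.5 min

ΔT = -2.2 K, ΔS = +0.41 psu (deep − shallow).
Δρ/ρ₀ = −αΔT + βΔS = 5.06 × 10⁻⁴ + 2.911 × 10⁻⁴ = 7.971 × 10⁻⁴, so Δρ ≈ 0.8186 kg m⁻³.
N² = (g/ρ₀)·Δρ/Δz = g·(Δρ/ρ₀)/Δz = 9.81 × 7.971 × 10⁻⁴ / 95 = 8.2311 × 10⁻⁵ s⁻².
N = √(8.2311 × 10⁻⁵) = 9.0725 × 10⁻³ rad s⁻¹ → T = 2π/N = 692.55 s = 11.542 min ≈ 11.5 min.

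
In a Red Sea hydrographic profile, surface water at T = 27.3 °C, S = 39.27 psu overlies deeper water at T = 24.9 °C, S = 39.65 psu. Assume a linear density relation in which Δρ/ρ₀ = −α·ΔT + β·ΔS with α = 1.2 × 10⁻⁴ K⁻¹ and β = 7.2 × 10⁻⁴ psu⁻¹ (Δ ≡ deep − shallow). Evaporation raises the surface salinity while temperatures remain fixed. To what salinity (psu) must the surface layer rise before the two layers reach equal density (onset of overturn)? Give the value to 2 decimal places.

40.05 psu

Neutral buoyancy requires −α(T_deep − T_surf) + β(S_deep − S_surf′) = 0.
S_surf′ = S_deep − (α/β)·ΔT = 39.65 − (1.2 × 10⁻⁴/7.2 × 10⁻⁴)·(-2.4) = 40.0500 psu.
Increase required: 40.0500 − 39.27 = 0.7800 psu.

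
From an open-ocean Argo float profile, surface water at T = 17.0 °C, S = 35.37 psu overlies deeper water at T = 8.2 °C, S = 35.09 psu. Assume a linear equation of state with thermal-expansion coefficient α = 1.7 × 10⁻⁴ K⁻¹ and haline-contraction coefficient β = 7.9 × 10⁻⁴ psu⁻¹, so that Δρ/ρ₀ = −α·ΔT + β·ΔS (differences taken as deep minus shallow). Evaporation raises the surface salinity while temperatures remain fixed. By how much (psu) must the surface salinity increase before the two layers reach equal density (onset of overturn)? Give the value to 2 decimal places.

Neutral buoyancy requires −α(T_deep − T_surf) + β(S_deep − S_surf′) = 0.
S_surf′ = S_deep − (α/β)·ΔT = 35.09 − (1.7 × 10⁻⁴/7.9 × 10⁻⁴)·(-8.8) = 36.9837 psu.
Increase required: 36.9837 − 35.37 = 1.6137 psu.

1.61 psu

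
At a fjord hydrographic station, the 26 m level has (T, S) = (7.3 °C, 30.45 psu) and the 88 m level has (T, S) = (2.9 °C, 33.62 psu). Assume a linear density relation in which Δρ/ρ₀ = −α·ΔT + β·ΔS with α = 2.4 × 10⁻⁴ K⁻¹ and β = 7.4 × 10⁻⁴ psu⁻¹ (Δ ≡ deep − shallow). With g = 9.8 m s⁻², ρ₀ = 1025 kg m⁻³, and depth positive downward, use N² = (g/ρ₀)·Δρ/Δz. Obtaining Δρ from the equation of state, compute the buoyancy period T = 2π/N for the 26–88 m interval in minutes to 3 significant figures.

4.52 min

ΔT = -4.4 K, ΔS = +3.17 psu (deep − shallow).
Δρ/ρ₀ = −αΔT + βΔS = 1.056 × 10⁻³ + 2.3458 × 10⁻³ = 3.4018 × 10⁻³, so Δρ ≈ 3.487 kg m⁻³.
N² = (g/ρ₀)·Δρ/Δz = g·(Δρ/ρ₀)/Δz = 9.8 × 3.4018 × 10⁻³ / 62 = 5.3770 × 10⁻⁴ s⁻².
N = √(5.3770 × 10⁻⁴) = 0.023188 rad s⁻¹ → T = 2π/N = 270.97 s = 4.5162 min ≈ 4.52 min.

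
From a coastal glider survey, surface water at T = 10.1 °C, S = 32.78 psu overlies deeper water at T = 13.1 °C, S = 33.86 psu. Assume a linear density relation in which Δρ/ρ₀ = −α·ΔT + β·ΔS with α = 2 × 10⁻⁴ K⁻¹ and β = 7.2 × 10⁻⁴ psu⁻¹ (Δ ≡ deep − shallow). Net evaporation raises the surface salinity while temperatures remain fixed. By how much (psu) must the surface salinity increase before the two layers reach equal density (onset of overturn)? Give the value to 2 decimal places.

0.25 psu

Neutral buoyancy requires −α(T_deep − T_surf) + β(S_deep − S_surf′) = 0.
S_surf′ = S_deep − (α/β)·ΔT = 33.86 − (2 × 10⁻⁴/7.2 × 10⁻⁴)·(+3.0) = 33.0267 psu.
Increase required: 33.0267 − 32.78 = 0.2467 psu.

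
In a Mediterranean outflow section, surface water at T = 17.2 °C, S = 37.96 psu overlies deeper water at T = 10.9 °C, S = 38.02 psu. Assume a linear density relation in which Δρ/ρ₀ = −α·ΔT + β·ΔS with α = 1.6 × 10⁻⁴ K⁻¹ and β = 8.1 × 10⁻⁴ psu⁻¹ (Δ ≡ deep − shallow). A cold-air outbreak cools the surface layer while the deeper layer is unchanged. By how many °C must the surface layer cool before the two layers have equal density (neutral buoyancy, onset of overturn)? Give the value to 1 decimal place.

Neutral buoyancy requires Δρ = 0, i.e. −α(T_deep − T_surf′) + β(S_deep − S_surf) = 0.
T_surf′ = T_deep − (β/α)·ΔS = 10.9 − (8.1 × 10⁻⁴/1.6 × 10⁻⁴)·(+0.06) = 10.596 °C.
Cooling required: 17.2 − (10.596) = 6.604 °C.

6.6 °C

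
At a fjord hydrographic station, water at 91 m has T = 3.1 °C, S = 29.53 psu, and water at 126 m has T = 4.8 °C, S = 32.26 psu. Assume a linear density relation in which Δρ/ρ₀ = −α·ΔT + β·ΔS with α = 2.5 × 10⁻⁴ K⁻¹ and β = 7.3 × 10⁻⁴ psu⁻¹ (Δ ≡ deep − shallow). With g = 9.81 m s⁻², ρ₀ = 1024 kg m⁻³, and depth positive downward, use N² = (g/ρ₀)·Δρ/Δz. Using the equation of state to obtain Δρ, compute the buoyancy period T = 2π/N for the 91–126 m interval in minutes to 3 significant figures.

ΔT = +1.7 K, ΔS = +2.73 psu (deep − shallow).
Δρ/ρ₀ = −αΔT + βΔS = -4.25 × 10⁻⁴ + 1.9929 × 10⁻³ = 1.5679 × 10⁻³, so Δρ ≈ 1.606 kg m⁻³.
N² = (g/ρ₀)·Δρ/Δz = g·(Δρ/ρ₀)/Δz = 9.81 × 1.5679 × 10⁻³ / 35 = 4.3946 × 10⁻⁴ s⁻².
N = √(4.3946 × 10⁻⁴) = 0.020963 rad s⁻¹ → T = 2π/N = 299.73 s = 4.9955 min ≈ 5.00 min.

5.00 min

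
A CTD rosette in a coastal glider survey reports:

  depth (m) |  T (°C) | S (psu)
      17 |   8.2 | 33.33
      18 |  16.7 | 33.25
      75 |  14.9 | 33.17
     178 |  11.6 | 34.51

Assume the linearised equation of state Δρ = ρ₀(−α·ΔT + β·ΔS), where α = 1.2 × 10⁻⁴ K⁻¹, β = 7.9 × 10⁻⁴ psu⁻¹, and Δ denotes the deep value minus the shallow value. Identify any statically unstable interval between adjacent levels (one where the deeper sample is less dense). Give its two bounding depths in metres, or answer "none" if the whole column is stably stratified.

Evaluate Δρ/ρ₀ = −αΔT + βΔS across each adjacent pair:
  17–18 m: −αΔT+βΔS = −(1.2 × 10⁻⁴)(+8.5)+(7.9 × 10⁻⁴)(-0.08) = -1.1 × 10⁻³ → UNSTABLE
  18–75 m: −αΔT+βΔS = −(1.2 × 10⁻⁴)(-1.8)+(7.9 × 10⁻⁴)(-0.08) = 1.5 × 10⁻⁴ → stable
  75–178 m: −αΔT+βΔS = −(1.2 × 10⁻⁴)(-3.3)+(7.9 × 10⁻⁴)(+1.34) = 1.5 × 10⁻³ → stable
The 17–18 m interval has Δρ < 0: lighter water underlies denser water.

17–18 m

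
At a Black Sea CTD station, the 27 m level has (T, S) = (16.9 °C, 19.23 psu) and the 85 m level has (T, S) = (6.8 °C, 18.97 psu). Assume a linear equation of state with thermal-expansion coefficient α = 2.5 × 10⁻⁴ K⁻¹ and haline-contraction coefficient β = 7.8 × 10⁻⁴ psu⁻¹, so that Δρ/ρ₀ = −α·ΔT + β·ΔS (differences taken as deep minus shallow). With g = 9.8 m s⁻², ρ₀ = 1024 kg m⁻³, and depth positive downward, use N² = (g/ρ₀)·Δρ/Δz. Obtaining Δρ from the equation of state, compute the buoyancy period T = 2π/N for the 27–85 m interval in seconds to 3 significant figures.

ΔT = -10.1 K, ΔS = -0.26 psu (deep − shallow).
Δρ/ρ₀ = −αΔT + βΔS = 2.525 × 10⁻³ − 2.028 × 10⁻⁴ = 2.3222 × 10⁻³, so Δρ ≈ 2.378 kg m⁻³.
N² = (g/ρ₀)·Δρ/Δz = g·(Δρ/ρ₀)/Δz = 9.8 × 2.3222 × 10⁻³ / 58 = 3.9237 × 10⁻⁴ s⁻².
N = √(3.9237 × 10⁻⁴) = 0.019808 rad s⁻¹ → T = 2π/N = 317.20 s ≈ 317 s.

317 s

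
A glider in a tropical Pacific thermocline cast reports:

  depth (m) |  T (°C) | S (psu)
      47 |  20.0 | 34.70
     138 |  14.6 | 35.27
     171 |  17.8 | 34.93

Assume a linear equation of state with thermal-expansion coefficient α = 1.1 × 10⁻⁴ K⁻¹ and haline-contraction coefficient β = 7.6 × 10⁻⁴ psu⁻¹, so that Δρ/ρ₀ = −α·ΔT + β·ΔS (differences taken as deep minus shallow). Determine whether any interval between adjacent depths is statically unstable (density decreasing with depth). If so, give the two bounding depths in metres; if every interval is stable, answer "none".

Evaluate Δρ/ρ₀ = −αΔT + βΔS across each adjacent pair:
  47–138 m: −αΔT+βΔS = −(1.1 × 10⁻⁴)(-5.4)+(7.6 × 10⁻⁴)(+0.57) = 1.0 × 10⁻³ → stable
  138–171 m: −αΔT+βΔS = −(1.1 × 10⁻⁴)(+3.2)+(7.6 × 10⁻⁴)(-0.34) = -6.1 × 10⁻⁴ → UNSTABLE
The 138–171 m interval has Δρ < 0: lighter water underlies denser water.

138–171 m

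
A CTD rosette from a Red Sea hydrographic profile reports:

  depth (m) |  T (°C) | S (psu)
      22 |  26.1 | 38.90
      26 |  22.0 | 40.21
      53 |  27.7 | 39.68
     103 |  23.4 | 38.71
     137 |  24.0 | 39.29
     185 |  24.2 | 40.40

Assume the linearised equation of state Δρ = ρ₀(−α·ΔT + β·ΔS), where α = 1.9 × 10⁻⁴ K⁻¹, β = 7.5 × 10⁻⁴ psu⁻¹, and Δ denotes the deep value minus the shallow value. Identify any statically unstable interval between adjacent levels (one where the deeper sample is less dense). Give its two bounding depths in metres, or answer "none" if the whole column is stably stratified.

Evaluate Δρ/ρ₀ = −αΔT + βΔS across each adjacent pair:
  22–26 m: −αΔT+βΔS = −(1.9 × 10⁻⁴)(-4.1)+(7.5 × 10⁻⁴)(+1.31) = 1.8 × 10⁻³ → stable
  26–53 m: −αΔT+βΔS = −(1.9 × 10⁻⁴)(+5.7)+(7.5 × 10⁻⁴)(-0.53) = -1.5 × 10⁻³ → UNSTABLE
  53–103 m: −αΔT+βΔS = −(1.9 × 10⁻⁴)(-4.3)+(7.5 × 10⁻⁴)(-0.97) = 9.0 × 10⁻⁵ → stable
  103–137 m: −αΔT+βΔS = −(1.9 × 10⁻⁴)(+0.6)+(7.5 × 10⁻⁴)(+0.58) = 3.2 × 10⁻⁴ → stable
  137–185 m: −αΔT+βΔS = −(1.9 × 10⁻⁴)(+0.2)+(7.5 × 10⁻⁴)(+1.11) = 7.9 × 10⁻⁴ → stable
The 26–53 m interval has Δρ < 0: lighter water underlies denser water.

26–53 m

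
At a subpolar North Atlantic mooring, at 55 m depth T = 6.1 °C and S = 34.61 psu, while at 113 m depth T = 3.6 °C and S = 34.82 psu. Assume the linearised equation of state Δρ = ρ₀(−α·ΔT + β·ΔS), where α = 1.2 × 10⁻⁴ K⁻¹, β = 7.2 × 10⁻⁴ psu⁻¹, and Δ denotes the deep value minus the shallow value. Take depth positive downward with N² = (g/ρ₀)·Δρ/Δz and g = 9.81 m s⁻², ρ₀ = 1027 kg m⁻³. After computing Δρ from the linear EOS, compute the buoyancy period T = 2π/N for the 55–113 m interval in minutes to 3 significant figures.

ΔT = -2.5 K, ΔS = +0.21 psu (deep − shallow).
Δρ/ρ₀ = −αΔT + βΔS = 3.00 × 10⁻⁴ + 1.512 × 10⁻⁴ = 4.512 × 10⁻⁴, so Δρ ≈ 0.4634 kg m⁻³.
N² = (g/ρ₀)·Δρ/Δz = g·(Δρ/ρ₀)/Δz = 9.81 × 4.512 × 10⁻⁴ / 58 = 7.6315 × 10⁻⁵ s⁻².
N = √(7.6315 × 10⁻⁵) = 8.7358 × 10⁻³ rad s⁻¹ → T = 2π/N = 719.25 s = 11.988 min ≈ 12.0 min.

12.0 min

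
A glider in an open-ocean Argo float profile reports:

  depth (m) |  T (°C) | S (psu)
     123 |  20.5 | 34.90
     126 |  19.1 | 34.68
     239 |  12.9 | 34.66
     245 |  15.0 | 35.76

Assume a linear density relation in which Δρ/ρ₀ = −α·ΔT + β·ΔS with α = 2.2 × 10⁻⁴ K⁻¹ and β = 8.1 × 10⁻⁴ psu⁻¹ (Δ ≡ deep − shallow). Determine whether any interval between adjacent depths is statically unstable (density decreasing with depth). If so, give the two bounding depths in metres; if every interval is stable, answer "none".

Evaluate Δρ/ρ₀ = −αΔT + βΔS across each adjacent pair:
  123–126 m: −αΔT+βΔS = −(2.2 × 10⁻⁴)(-1.4)+(8.1 × 10⁻⁴)(-0.22) = 1.3 × 10⁻⁴ → stable
  126–239 m: −αΔT+βΔS = −(2.2 × 10⁻⁴)(-6.2)+(8.1 × 10⁻⁴)(-0.02) = 1.3 × 10⁻³ → stable
  239–245 m: −αΔT+βΔS = −(2.2 × 10⁻⁴)(+2.1)+(8.1 × 10⁻⁴)(+1.10) = 4.3 × 10⁻⁴ → stable
Every interval has Δρ > 0: the column is stably stratified throughout.

none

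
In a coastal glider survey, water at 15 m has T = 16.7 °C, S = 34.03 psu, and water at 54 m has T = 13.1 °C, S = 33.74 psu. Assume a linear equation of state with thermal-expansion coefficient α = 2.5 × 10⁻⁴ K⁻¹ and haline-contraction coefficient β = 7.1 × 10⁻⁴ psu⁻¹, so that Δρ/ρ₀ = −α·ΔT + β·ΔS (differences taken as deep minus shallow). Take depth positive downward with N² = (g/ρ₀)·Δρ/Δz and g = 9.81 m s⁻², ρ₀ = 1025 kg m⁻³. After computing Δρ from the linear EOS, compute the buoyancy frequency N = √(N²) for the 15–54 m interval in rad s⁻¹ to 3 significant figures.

ΔT = -3.6 K, ΔS = -0.29 psu (deep − shallow).
Δρ/ρ₀ = −αΔT + βΔS = 9.00 × 10⁻⁴ − 2.059 × 10⁻⁴ = 6.941 × 10⁻⁴, so Δρ ≈ 0.7115 kg m⁻³.
N² = (g/ρ₀)·Δρ/Δz = g·(Δρ/ρ₀)/Δz = 9.81 × 6.941 × 10⁻⁴ / 39 = 1.7459 × 10⁻⁴ s⁻².
N = √(1.7459 × 10⁻⁴) = 0.013213 rad s⁻¹ ≈ 0.0132 rad s⁻¹.

0.0132 rad s⁻¹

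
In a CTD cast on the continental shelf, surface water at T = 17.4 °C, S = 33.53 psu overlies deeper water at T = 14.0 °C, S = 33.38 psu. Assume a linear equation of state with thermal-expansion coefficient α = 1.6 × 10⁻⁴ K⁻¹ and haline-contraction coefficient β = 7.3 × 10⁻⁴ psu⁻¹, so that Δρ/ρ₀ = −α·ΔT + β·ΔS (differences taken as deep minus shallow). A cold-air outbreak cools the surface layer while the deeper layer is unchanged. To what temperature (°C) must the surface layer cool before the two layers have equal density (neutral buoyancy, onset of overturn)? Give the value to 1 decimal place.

14.7 °C

Neutral buoyancy requires Δρ = 0, i.e. −α(T_deep − T_surf′) + β(S_deep − S_surf) = 0.
T_surf′ = T_deep − (β/α)·ΔS = 14.0 − (7.3 × 10⁻⁴/1.6 × 10⁻⁴)·(-0.15) = 14.684 °C.
Cooling required: 17.4 − (14.684) = 2.716 °C.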